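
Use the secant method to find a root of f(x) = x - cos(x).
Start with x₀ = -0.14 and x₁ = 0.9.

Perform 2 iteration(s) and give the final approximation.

f(x) = x - cos(x)
x₀ = -0.14, x₁ = 0.9

Secant formula: x_{n+1} = x_n - f(x_n)(x_n - x_{n-1})/(f(x_n) - f(x_{n-1}))

Iteration 1:
  f(-0.140000) = -1.130216
  f(0.900000) = 0.278390
  x_2 = 0.900000 - 0.278390×(0.900000 - (-0.140000))/(0.278390 - (-1.130216))
       = 0.694459
Iteration 2:
  f(0.900000) = 0.278390
  f(0.694459) = -0.073940
  x_3 = 0.694459 - (-0.073940)×(0.694459 - 0.900000)/(-0.073940 - 0.278390)
       = 0.737594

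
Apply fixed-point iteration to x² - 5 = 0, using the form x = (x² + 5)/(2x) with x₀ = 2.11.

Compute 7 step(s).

Equation: x² - 5 = 0
Fixed-point form: x = (x² + 5)/(2x)
x₀ = 2.11

x_1 = g(2.110000) = 2.239834
x_2 = g(2.239834) = 2.236071
x_3 = g(2.236071) = 2.236068
x_4 = g(2.236068) = 2.236068
x_5 = g(2.236068) = 2.236068
x_6 = g(2.236068) = 2.236068
x_7 = g(2.236068) = 2.236068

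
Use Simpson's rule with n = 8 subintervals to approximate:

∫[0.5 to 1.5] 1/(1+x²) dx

f(x) = 1/(1+x²)
a = 0.5, b = 1.5, n = 8
h = (b - a)/n = 0.125000

Simpson's rule: (h/3)[f(x₀) + 4f(x₁) + 2f(x₂) + ... + f(xₙ)]

x_0 = 0.5000, f(x_0) = 0.800000, coefficient = 1
x_1 = 0.6250, f(x_1) = 0.719101, coefficient = 4
x_2 = 0.7500, f(x_2) = 0.640000, coefficient = 2
x_3 = 0.8750, f(x_3) = 0.566372, coefficient = 4
x_4 = 1.0000, f(x_4) = 0.500000, coefficient = 2
x_5 = 1.1250, f(x_5) = 0.441379, coefficient = 4
x_6 = 1.2500, f(x_6) = 0.390244, coefficient = 2
x_7 = 1.3750, f(x_7) = 0.345946, coefficient = 4
x_8 = 1.5000, f(x_8) = 0.307692, coefficient = 1

I ≈ (0.125000/3) × 12.459372 = 0.519141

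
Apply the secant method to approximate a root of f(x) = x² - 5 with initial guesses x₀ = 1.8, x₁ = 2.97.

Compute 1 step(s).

f(x) = x² - 5
x₀ = 1.8, x₁ = 2.97

Secant formula: x_{n+1} = x_n - f(x_n)(x_n - x_{n-1})/(f(x_n) - f(x_{n-1}))

Iteration 1:
  f(1.800000) = -1.760000
  f(2.970000) = 3.820900
  x_2 = 2.970000 - 3.820900×(2.970000 - 1.800000)/(3.820900 - (-1.760000))
       = 2.168973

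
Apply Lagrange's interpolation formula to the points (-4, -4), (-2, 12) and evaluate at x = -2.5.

Lagrange interpolation formula:
P(x) = Σ yᵢ × Lᵢ(x)
where Lᵢ(x) = Π_{j≠i} (x - xⱼ)/(xᵢ - xⱼ)

L_0(-2.5) = (-2.5 - (-2))/(-4 - (-2)) = 0.250000
L_1(-2.5) = (-2.5 - (-4))/(-2 - (-4)) = 0.750000

P(-2.5) = (-4)×L_0(-2.5) + 12×L_1(-2.5)
P(-2.5) = 8.000000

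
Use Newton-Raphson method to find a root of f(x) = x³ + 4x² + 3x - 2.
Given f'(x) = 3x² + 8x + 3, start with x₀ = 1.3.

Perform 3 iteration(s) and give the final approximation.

f(x) = x³ + 4x² + 3x - 2
f'(x) = 3x² + 8x + 3
x₀ = 1.3

Newton-Raphson formula: x_{n+1} = x_n - f(x_n)/f'(x_n)

Iteration 1:
  f(1.300000) = 10.857000
  f'(1.300000) = 18.470000
  x_1 = 1.300000 - 10.857000/18.470000 = 0.712182
Iteration 2:
  f(0.712182) = 2.526579
  f'(0.712182) = 10.219065
  x_2 = 0.712182 - 2.526579/10.219065 = 0.464940
Iteration 3:
  f(0.464940) = 0.360004
  f'(0.464940) = 7.368030
  x_3 = 0.464940 - 0.360004/7.368030 = 0.416080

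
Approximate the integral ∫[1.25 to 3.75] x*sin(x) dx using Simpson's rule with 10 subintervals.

f(x) = x*sin(x)
a = 1.25, b = 3.75, n = 10
h = (b - a)/n = 0.250000

Simpson's rule: (h/3)[f(x₀) + 4f(x₁) + 2f(x₂) + ... + f(xₙ)]

x_0 = 1.2500, f(x_0) = 1.186231, coefficient = 1
x_1 = 1.5000, f(x_1) = 1.496242, coefficient = 4
x_2 = 1.7500, f(x_2) = 1.721975, coefficient = 2
x_3 = 2.0000, f(x_3) = 1.818595, coefficient = 4
x_4 = 2.2500, f(x_4) = 1.750665, coefficient = 2
x_5 = 2.5000, f(x_5) = 1.496180, coefficient = 4
x_6 = 2.7500, f(x_6) = 1.049568, coefficient = 2
x_7 = 3.0000, f(x_7) = 0.423360, coefficient = 4
x_8 = 3.2500, f(x_8) = -0.351634, coefficient = 2
x_9 = 3.5000, f(x_9) = -1.227741, coefficient = 4
x_10 = 3.7500, f(x_10) = -2.143355, coefficient = 1

I ≈ (0.250000/3) × 23.410569 = 1.950881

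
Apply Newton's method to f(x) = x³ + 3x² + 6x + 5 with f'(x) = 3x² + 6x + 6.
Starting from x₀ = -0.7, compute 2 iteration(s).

f(x) = x³ + 3x² + 6x + 5
f'(x) = 3x² + 6x + 6
x₀ = -0.7

Newton-Raphson formula: x_{n+1} = x_n - f(x_n)/f'(x_n)

Iteration 1:
  f(-0.700000) = 1.927000
  f'(-0.700000) = 3.270000
  x_1 = -0.700000 - 1.927000/3.270000 = -1.289297
Iteration 2:
  f(-1.289297) = 0.107898
  f'(-1.289297) = 3.251078
  x_2 = -1.289297 - 0.107898/3.251078 = -1.322485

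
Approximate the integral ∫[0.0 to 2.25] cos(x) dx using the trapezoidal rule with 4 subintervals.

f(x) = cos(x)
a = 0.0, b = 2.25, n = 4
h = (b - a)/n = 0.562500

Trapezoidal rule: (h/2)[f(x₀) + 2f(x₁) + 2f(x₂) + ... + f(xₙ)]

x_0 = 0.0000, f(x_0) = 1.000000, coefficient = 1
x_1 = 0.5625, f(x_1) = 0.845924, coefficient = 2
x_2 = 1.1250, f(x_2) = 0.431177, coefficient = 2
x_3 = 1.6875, f(x_3) = -0.116439, coefficient = 2
x_4 = 2.2500, f(x_4) = -0.628174, coefficient = 1

I ≈ (0.562500/2) × 2.693151 = 0.757449
Exact value: 0.778073
Error: 0.020625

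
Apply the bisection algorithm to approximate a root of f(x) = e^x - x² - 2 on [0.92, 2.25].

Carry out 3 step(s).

f(x) = e^x - x² - 2
Initial interval: [0.92, 2.25]

Iteration 1:
  c_1 = (0.920000 + 2.250000)/2 = 1.585000
  f(c_1) = f(1.585000) = 0.367066
  f(a) × f(c) < 0, new interval: [0.920000, 1.585000]
Iteration 2:
  c_2 = (0.920000 + 1.585000)/2 = 1.252500
  f(c_2) = f(1.252500) = -0.069677
  f(a) × f(c) ≥ 0, new interval: [1.252500, 1.585000]
Iteration 3:
  c_3 = (1.252500 + 1.585000)/2 = 1.418750
  f(c_3) = f(1.418750) = 0.119101
  f(a) × f(c) < 0, new interval: [1.252500, 1.418750]

After 3 iteration(s), the approximation is c_3 = 1.418750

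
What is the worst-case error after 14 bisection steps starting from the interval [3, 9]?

Bisection error bound: |error| ≤ (b-a)/2^n
|error| ≤ (9 - 3)/2^14 = 6/2^14
|error| ≤ 0.0003662109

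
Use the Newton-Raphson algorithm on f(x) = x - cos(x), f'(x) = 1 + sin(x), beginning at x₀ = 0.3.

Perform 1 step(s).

f(x) = x - cos(x)
f'(x) = 1 + sin(x)
x₀ = 0.3

Newton-Raphson formula: x_{n+1} = x_n - f(x_n)/f'(x_n)

Iteration 1:
  f(0.300000) = -0.655336
  f'(0.300000) = 1.295520
  x_1 = 0.300000 - (-0.655336)/1.295520 = 0.805848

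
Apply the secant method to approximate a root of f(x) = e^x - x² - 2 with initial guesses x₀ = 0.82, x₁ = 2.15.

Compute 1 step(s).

f(x) = e^x - x² - 2
x₀ = 0.82, x₁ = 2.15

Secant formula: x_{n+1} = x_n - f(x_n)(x_n - x_{n-1})/(f(x_n) - f(x_{n-1}))

Iteration 1:
  f(0.820000) = -0.401900
  f(2.150000) = 1.962358
  x_2 = 2.150000 - 1.962358×(2.150000 - 0.820000)/(1.962358 - (-0.401900))
       = 1.046087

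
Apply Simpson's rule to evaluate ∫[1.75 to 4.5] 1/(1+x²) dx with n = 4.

f(x) = 1/(1+x²)
a = 1.75, b = 4.5, n = 4
h = (b - a)/n = 0.687500

Simpson's rule: (h/3)[f(x₀) + 4f(x₁) + 2f(x₂) + ... + f(xₙ)]

x_0 = 1.7500, f(x_0) = 0.246154, coefficient = 1
x_1 = 2.4375, f(x_1) = 0.144063, coefficient = 4
x_2 = 3.1250, f(x_2) = 0.092888, coefficient = 2
x_3 = 3.8125, f(x_3) = 0.064370, coefficient = 4
x_4 = 4.5000, f(x_4) = 0.047059, coefficient = 1

I ≈ (0.687500/3) × 1.312722 = 0.300832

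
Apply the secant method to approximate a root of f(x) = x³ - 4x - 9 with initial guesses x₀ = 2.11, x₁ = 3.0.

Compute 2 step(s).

f(x) = x³ - 4x - 9
x₀ = 2.11, x₁ = 3.0

Secant formula: x_{n+1} = x_n - f(x_n)(x_n - x_{n-1})/(f(x_n) - f(x_{n-1}))

Iteration 1:
  f(2.110000) = -8.046069
  f(3.000000) = 6.000000
  x_2 = 3.000000 - 6.000000×(3.000000 - 2.110000)/(6.000000 - (-8.046069))
       = 2.619822
Iteration 2:
  f(3.000000) = 6.000000
  f(2.619822) = -1.498218
  x_3 = 2.619822 - (-1.498218)×(2.619822 - 3.000000)/(-1.498218 - 6.000000)
       = 2.695786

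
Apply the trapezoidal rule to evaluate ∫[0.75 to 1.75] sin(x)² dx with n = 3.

f(x) = sin(x)²
a = 0.75, b = 1.75, n = 3
h = (b - a)/n = 0.333333

Trapezoidal rule: (h/2)[f(x₀) + 2f(x₁) + 2f(x₂) + ... + f(xₙ)]

x_0 = 0.7500, f(x_0) = 0.464631, coefficient = 1
x_1 = 1.0833, f(x_1) = 0.780615, coefficient = 2
x_2 = 1.4167, f(x_2) = 0.976432, coefficient = 2
x_3 = 1.7500, f(x_3) = 0.968228, coefficient = 1

I ≈ (0.333333/2) × 4.946952 = 0.824492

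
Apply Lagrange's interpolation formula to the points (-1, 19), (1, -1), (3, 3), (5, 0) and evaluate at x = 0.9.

Lagrange interpolation formula:
P(x) = Σ yᵢ × Lᵢ(x)
where Lᵢ(x) = Π_{j≠i} (x - xⱼ)/(xᵢ - xⱼ)

L_0(0.9) = (0.9 - 1)/(-1 - 1) × (0.9 - 3)/(-1 - 3) × (0.9 - 5)/(-1 - 5) = 0.017937
L_1(0.9) = (0.9 - (-1))/(1 - (-1)) × (0.9 - 3)/(1 - 3) × (0.9 - 5)/(1 - 5) = 1.022437
L_2(0.9) = (0.9 - (-1))/(3 - (-1)) × (0.9 - 1)/(3 - 1) × (0.9 - 5)/(3 - 5) = -0.048687
L_3(0.9) = (0.9 - (-1))/(5 - (-1)) × (0.9 - 1)/(5 - 1) × (0.9 - 3)/(5 - 3) = 0.008312

P(0.9) = 19×L_0(0.9) + (-1)×L_1(0.9) + 3×L_2(0.9) + 0×L_3(0.9)
P(0.9) = -0.827687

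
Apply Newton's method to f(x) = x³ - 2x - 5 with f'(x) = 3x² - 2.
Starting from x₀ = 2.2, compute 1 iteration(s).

f(x) = x³ - 2x - 5
f'(x) = 3x² - 2
x₀ = 2.2

Newton-Raphson formula: x_{n+1} = x_n - f(x_n)/f'(x_n)

Iteration 1:
  f(2.200000) = 1.248000
  f'(2.200000) = 12.520000
  x_1 = 2.200000 - 1.248000/12.520000 = 2.100319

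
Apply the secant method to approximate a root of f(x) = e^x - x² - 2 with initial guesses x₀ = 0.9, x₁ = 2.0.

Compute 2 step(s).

f(x) = e^x - x² - 2
x₀ = 0.9, x₁ = 2.0

Secant formula: x_{n+1} = x_n - f(x_n)(x_n - x_{n-1})/(f(x_n) - f(x_{n-1}))

Iteration 1:
  f(0.900000) = -0.350397
  f(2.000000) = 1.389056
  x_2 = 2.000000 - 1.389056×(2.000000 - 0.900000)/(1.389056 - (-0.350397))
       = 1.121585
Iteration 2:
  f(2.000000) = 1.389056
  f(1.121585) = -0.188237
  x_3 = 1.121585 - (-0.188237)×(1.121585 - 2.000000)/(-0.188237 - 1.389056)
       = 1.226417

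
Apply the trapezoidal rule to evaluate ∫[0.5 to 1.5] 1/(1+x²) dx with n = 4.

f(x) = 1/(1+x²)
a = 0.5, b = 1.5, n = 4
h = (b - a)/n = 0.250000

Trapezoidal rule: (h/2)[f(x₀) + 2f(x₁) + 2f(x₂) + ... + f(xₙ)]

x_0 = 0.5000, f(x_0) = 0.800000, coefficient = 1
x_1 = 0.7500, f(x_1) = 0.640000, coefficient = 2
x_2 = 1.0000, f(x_2) = 0.500000, coefficient = 2
x_3 = 1.2500, f(x_3) = 0.390244, coefficient = 2
x_4 = 1.5000, f(x_4) = 0.307692, coefficient = 1

I ≈ (0.250000/2) × 4.168180 = 0.521023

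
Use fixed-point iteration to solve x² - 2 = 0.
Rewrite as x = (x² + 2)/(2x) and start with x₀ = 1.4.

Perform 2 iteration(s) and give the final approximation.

Equation: x² - 2 = 0
Fixed-point form: x = (x² + 2)/(2x)
x₀ = 1.4

x_1 = g(1.400000) = 1.414286
x_2 = g(1.414286) = 1.414214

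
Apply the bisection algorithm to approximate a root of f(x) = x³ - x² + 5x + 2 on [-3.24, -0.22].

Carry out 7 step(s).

f(x) = x³ - x² + 5x + 2
Initial interval: [-3.24, -0.22]

Iteration 1:
  c_1 = (-3.240000 + (-0.220000))/2 = -1.730000
  f(c_1) = f(-1.730000) = -14.820617
  f(a) × f(c) ≥ 0, new interval: [-1.730000, -0.220000]
Iteration 2:
  c_2 = (-1.730000 + (-0.220000))/2 = -0.975000
  f(c_2) = f(-0.975000) = -4.752484
  f(a) × f(c) ≥ 0, new interval: [-0.975000, -0.220000]
Iteration 3:
  c_3 = (-0.975000 + (-0.220000))/2 = -0.597500
  f(c_3) = f(-0.597500) = -1.557817
  f(a) × f(c) ≥ 0, new interval: [-0.597500, -0.220000]
Iteration 4:
  c_4 = (-0.597500 + (-0.220000))/2 = -0.408750
  f(c_4) = f(-0.408750) = -0.279119
  f(a) × f(c) ≥ 0, new interval: [-0.408750, -0.220000]
Iteration 5:
  c_5 = (-0.408750 + (-0.220000))/2 = -0.314375
  f(c_5) = f(-0.314375) = 0.298223
  f(a) × f(c) < 0, new interval: [-0.408750, -0.314375]
Iteration 6:
  c_6 = (-0.408750 + (-0.314375))/2 = -0.361563
  f(c_6) = f(-0.361563) = 0.014194
  f(a) × f(c) < 0, new interval: [-0.408750, -0.361563]
Iteration 7:
  c_7 = (-0.408750 + (-0.361563))/2 = -0.385156
  f(c_7) = f(-0.385156) = -0.131263
  f(a) × f(c) ≥ 0, new interval: [-0.385156, -0.361563]

After 7 iteration(s), the approximation is c_7 = -0.385156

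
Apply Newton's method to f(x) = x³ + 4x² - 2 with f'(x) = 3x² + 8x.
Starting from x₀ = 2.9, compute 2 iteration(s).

f(x) = x³ + 4x² - 2
f'(x) = 3x² + 8x
x₀ = 2.9

Newton-Raphson formula: x_{n+1} = x_n - f(x_n)/f'(x_n)

Iteration 1:
  f(2.900000) = 56.029000
  f'(2.900000) = 48.430000
  x_1 = 2.900000 - 56.029000/48.430000 = 1.743093
Iteration 2:
  f(1.743093) = 15.449663
  f'(1.743093) = 23.059866
  x_2 = 1.743093 - 15.449663/23.059866 = 1.073113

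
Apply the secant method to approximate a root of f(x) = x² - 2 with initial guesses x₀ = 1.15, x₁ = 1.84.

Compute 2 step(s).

f(x) = x² - 2
x₀ = 1.15, x₁ = 1.84

Secant formula: x_{n+1} = x_n - f(x_n)(x_n - x_{n-1})/(f(x_n) - f(x_{n-1}))

Iteration 1:
  f(1.150000) = -0.677500
  f(1.840000) = 1.385600
  x_2 = 1.840000 - 1.385600×(1.840000 - 1.150000)/(1.385600 - (-0.677500))
       = 1.376589
Iteration 2:
  f(1.840000) = 1.385600
  f(1.376589) = -0.105004
  x_3 = 1.376589 - (-0.105004)×(1.376589 - 1.840000)/(-0.105004 - 1.385600)
       = 1.409233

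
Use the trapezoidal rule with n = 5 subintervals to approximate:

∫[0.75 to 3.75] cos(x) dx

f(x) = cos(x)
a = 0.75, b = 3.75, n = 5
h = (b - a)/n = 0.600000

Trapezoidal rule: (h/2)[f(x₀) + 2f(x₁) + 2f(x₂) + ... + f(xₙ)]

x_0 = 0.7500, f(x_0) = 0.731689, coefficient = 1
x_1 = 1.3500, f(x_1) = 0.219007, coefficient = 2
x_2 = 1.9500, f(x_2) = -0.370181, coefficient = 2
x_3 = 2.5500, f(x_3) = -0.830054, coefficient = 2
x_4 = 3.1500, f(x_4) = -0.999965, coefficient = 2
x_5 = 3.7500, f(x_5) = -0.820559, coefficient = 1

I ≈ (0.600000/2) × -4.051255 = -1.215377
Exact value: -1.253200
Error: 0.037824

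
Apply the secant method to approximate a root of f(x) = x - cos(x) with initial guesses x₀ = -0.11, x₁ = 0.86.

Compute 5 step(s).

f(x) = x - cos(x)
x₀ = -0.11, x₁ = 0.86

Secant formula: x_{n+1} = x_n - f(x_n)(x_n - x_{n-1})/(f(x_n) - f(x_{n-1}))

Iteration 1:
  f(-0.110000) = -1.103956
  f(0.860000) = 0.207563
  x_2 = 0.860000 - 0.207563×(0.860000 - (-0.110000))/(0.207563 - (-1.103956))
       = 0.706487
Iteration 2:
  f(0.860000) = 0.207563
  f(0.706487) = -0.054161
  x_3 = 0.706487 - (-0.054161)×(0.706487 - 0.860000)/(-0.054161 - 0.207563)
       = 0.738255
Iteration 3:
  f(0.706487) = -0.054161
  f(0.738255) = -0.001390
  x_4 = 0.738255 - (-0.001390)×(0.738255 - 0.706487)/(-0.001390 - (-0.054161))
       = 0.739091
Iteration 4:
  f(0.738255) = -0.001390
  f(0.739091) = 0.000010
  x_5 = 0.739091 - 0.000010×(0.739091 - 0.738255)/(0.000010 - (-0.001390))
       = 0.739085
Iteration 5:
  f(0.739091) = 0.000010
  f(0.739085) = 0.000000
  x_6 = 0.739085 - 0.000000×(0.739085 - 0.739091)/(0.000000 - 0.000010)
       = 0.739085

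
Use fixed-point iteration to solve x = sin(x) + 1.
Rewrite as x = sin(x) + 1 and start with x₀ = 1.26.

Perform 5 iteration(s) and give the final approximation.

Equation: x = sin(x) + 1
Fixed-point form: x = sin(x) + 1
x₀ = 1.26

x_1 = g(1.260000) = 1.952090
x_2 = g(1.952090) = 1.928184
x_3 = g(1.928184) = 1.936814
x_4 = g(1.936814) = 1.933760
x_5 = g(1.933760) = 1.934849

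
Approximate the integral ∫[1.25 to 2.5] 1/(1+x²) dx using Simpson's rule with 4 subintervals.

f(x) = 1/(1+x²)
a = 1.25, b = 2.5, n = 4
h = (b - a)/n = 0.312500

Simpson's rule: (h/3)[f(x₀) + 4f(x₁) + 2f(x₂) + ... + f(xₙ)]

x_0 = 1.2500, f(x_0) = 0.390244, coefficient = 1
x_1 = 1.5625, f(x_1) = 0.290579, coefficient = 4
x_2 = 1.8750, f(x_2) = 0.221453, coefficient = 2
x_3 = 2.1875, f(x_3) = 0.172856, coefficient = 4
x_4 = 2.5000, f(x_4) = 0.137931, coefficient = 1

I ≈ (0.312500/3) × 2.824822 = 0.294252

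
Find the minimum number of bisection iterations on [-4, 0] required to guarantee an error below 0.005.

We need (b-a)/2^n ≤ 0.005
(0 - (-4))/2^n ≤ 0.005
4/2^n ≤ 0.005
2^n ≥ 800
n ≥ log₂(800) = 9.64
n ≥ 10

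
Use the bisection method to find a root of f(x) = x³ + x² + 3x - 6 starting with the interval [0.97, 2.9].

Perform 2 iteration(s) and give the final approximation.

f(x) = x³ + x² + 3x - 6
Initial interval: [0.97, 2.9]

Iteration 1:
  c_1 = (0.970000 + 2.900000)/2 = 1.935000
  f(c_1) = f(1.935000) = 10.794300
  f(a) × f(c) < 0, new interval: [0.970000, 1.935000]
Iteration 2:
  c_2 = (0.970000 + 1.935000)/2 = 1.452500
  f(c_2) = f(1.452500) = 3.531677
  f(a) × f(c) < 0, new interval: [0.970000, 1.452500]

After 2 iteration(s), the approximation is c_2 = 1.452500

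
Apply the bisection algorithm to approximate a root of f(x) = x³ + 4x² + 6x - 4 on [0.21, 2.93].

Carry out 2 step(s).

f(x) = x³ + 4x² + 6x - 4
Initial interval: [0.21, 2.93]

Iteration 1:
  c_1 = (0.210000 + 2.930000)/2 = 1.570000
  f(c_1) = f(1.570000) = 19.149493
  f(a) × f(c) < 0, new interval: [0.210000, 1.570000]
Iteration 2:
  c_2 = (0.210000 + 1.570000)/2 = 0.890000
  f(c_2) = f(0.890000) = 5.213369
  f(a) × f(c) < 0, new interval: [0.210000, 0.890000]

After 2 iteration(s), the approximation is c_2 = 0.890000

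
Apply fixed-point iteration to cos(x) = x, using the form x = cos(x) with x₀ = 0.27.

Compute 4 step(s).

Equation: cos(x) = x
Fixed-point form: x = cos(x)
x₀ = 0.27

x_1 = g(0.270000) = 0.963771
x_2 = g(0.963771) = 0.570427
x_3 = g(0.570427) = 0.841671
x_4 = g(0.841671) = 0.666218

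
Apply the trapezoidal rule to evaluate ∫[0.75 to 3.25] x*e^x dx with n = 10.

f(x) = x*e^x
a = 0.75, b = 3.25, n = 10
h = (b - a)/n = 0.250000

Trapezoidal rule: (h/2)[f(x₀) + 2f(x₁) + 2f(x₂) + ... + f(xₙ)]

x_0 = 0.7500, f(x_0) = 1.587750, coefficient = 1
x_1 = 1.0000, f(x_1) = 2.718282, coefficient = 2
x_2 = 1.2500, f(x_2) = 4.362929, coefficient = 2
x_3 = 1.5000, f(x_3) = 6.722534, coefficient = 2
x_4 = 1.7500, f(x_4) = 10.070555, coefficient = 2
x_5 = 2.0000, f(x_5) = 14.778112, coefficient = 2
x_6 = 2.2500, f(x_6) = 21.347406, coefficient = 2
x_7 = 2.5000, f(x_7) = 30.456235, coefficient = 2
x_8 = 2.7500, f(x_8) = 43.017238, coefficient = 2
x_9 = 3.0000, f(x_9) = 60.256611, coefficient = 2
x_10 = 3.2500, f(x_10) = 83.818605, coefficient = 1

I ≈ (0.250000/2) × 472.866155 = 59.108269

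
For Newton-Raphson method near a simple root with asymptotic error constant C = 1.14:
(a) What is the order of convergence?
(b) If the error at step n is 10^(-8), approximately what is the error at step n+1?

(a) Newton-Raphson has quadratic (order 2) convergence near simple roots.
    This means |e_{n+1}| ≈ C|e_n|².

(b) With |e_n| = 10^(-8) and C = 1.14:
    |e_{n+1}| ≈ 1.14 × (10^(-8))² = 1.14 × 10^(-16)

(a) 2 (quadratic); (b) |e_{n+1}| ≈ 1.140e-16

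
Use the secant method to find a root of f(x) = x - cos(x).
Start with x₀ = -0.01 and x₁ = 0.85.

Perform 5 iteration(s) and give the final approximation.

f(x) = x - cos(x)
x₀ = -0.01, x₁ = 0.85

Secant formula: x_{n+1} = x_n - f(x_n)(x_n - x_{n-1})/(f(x_n) - f(x_{n-1}))

Iteration 1:
  f(-0.010000) = -1.009950
  f(0.850000) = 0.190017
  x_2 = 0.850000 - 0.190017×(0.850000 - (-0.010000))/(0.190017 - (-1.009950))
       = 0.713817
Iteration 2:
  f(0.850000) = 0.190017
  f(0.713817) = -0.042050
  x_3 = 0.713817 - (-0.042050)×(0.713817 - 0.850000)/(-0.042050 - 0.190017)
       = 0.738494
Iteration 3:
  f(0.713817) = -0.042050
  f(0.738494) = -0.000990
  x_4 = 0.738494 - (-0.000990)×(0.738494 - 0.713817)/(-0.000990 - (-0.042050))
       = 0.739088
Iteration 4:
  f(0.738494) = -0.000990
  f(0.739088) = 0.000006
  x_5 = 0.739088 - 0.000006×(0.739088 - 0.738494)/(0.000006 - (-0.000990))
       = 0.739085
Iteration 5:
  f(0.739088) = 0.000006
  f(0.739085) = 0.000000
  x_6 = 0.739085 - 0.000000×(0.739085 - 0.739088)/(0.000000 - 0.000006)
       = 0.739085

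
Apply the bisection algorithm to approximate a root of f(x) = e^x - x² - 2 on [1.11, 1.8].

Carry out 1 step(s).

f(x) = e^x - x² - 2
Initial interval: [1.11, 1.8]

Iteration 1:
  c_1 = (1.110000 + 1.800000)/2 = 1.455000
  f(c_1) = f(1.455000) = 0.167458
  f(a) × f(c) < 0, new interval: [1.110000, 1.455000]

After 1 iteration(s), the approximation is c_1 = 1.455000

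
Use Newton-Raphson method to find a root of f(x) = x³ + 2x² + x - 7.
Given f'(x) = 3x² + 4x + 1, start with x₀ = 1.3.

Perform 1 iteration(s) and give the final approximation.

f(x) = x³ + 2x² + x - 7
f'(x) = 3x² + 4x + 1
x₀ = 1.3

Newton-Raphson formula: x_{n+1} = x_n - f(x_n)/f'(x_n)

Iteration 1:
  f(1.300000) = -0.123000
  f'(1.300000) = 11.270000
  x_1 = 1.300000 - (-0.123000)/11.270000 = 1.310914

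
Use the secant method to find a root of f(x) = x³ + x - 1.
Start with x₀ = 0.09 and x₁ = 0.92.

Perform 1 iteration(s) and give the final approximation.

f(x) = x³ + x - 1
x₀ = 0.09, x₁ = 0.92

Secant formula: x_{n+1} = x_n - f(x_n)(x_n - x_{n-1})/(f(x_n) - f(x_{n-1}))

Iteration 1:
  f(0.090000) = -0.909271
  f(0.920000) = 0.698688
  x_2 = 0.920000 - 0.698688×(0.920000 - 0.090000)/(0.698688 - (-0.909271))
       = 0.559350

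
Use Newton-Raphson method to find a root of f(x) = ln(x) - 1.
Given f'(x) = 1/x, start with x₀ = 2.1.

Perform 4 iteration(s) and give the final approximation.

f(x) = ln(x) - 1
f'(x) = 1/x
x₀ = 2.1

Newton-Raphson formula: x_{n+1} = x_n - f(x_n)/f'(x_n)

Iteration 1:
  f(2.100000) = -0.258063
  f'(2.100000) = 0.476190
  x_1 = 2.100000 - (-0.258063)/0.476190 = 2.641932
Iteration 2:
  f(2.641932) = -0.028490
  f'(2.641932) = 0.378511
  x_2 = 2.641932 - (-0.028490)/0.378511 = 2.717199
Iteration 3:
  f(2.717199) = -0.000398
  f'(2.717199) = 0.368026
  x_3 = 2.717199 - (-0.000398)/0.368026 = 2.718282
Iteration 4:
  f(2.718282) = 0.000000
  f'(2.718282) = 0.367879
  x_4 = 2.718282 - 0.000000/0.367879 = 2.718282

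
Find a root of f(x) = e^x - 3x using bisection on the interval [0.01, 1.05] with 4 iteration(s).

f(x) = e^x - 3x
Initial interval: [0.01, 1.05]

Iteration 1:
  c_1 = (0.010000 + 1.050000)/2 = 0.530000
  f(c_1) = f(0.530000) = 0.108932
  f(a) × f(c) ≥ 0, new interval: [0.530000, 1.050000]
Iteration 2:
  c_2 = (0.530000 + 1.050000)/2 = 0.790000
  f(c_2) = f(0.790000) = -0.166604
  f(a) × f(c) < 0, new interval: [0.530000, 0.790000]
Iteration 3:
  c_3 = (0.530000 + 0.790000)/2 = 0.660000
  f(c_3) = f(0.660000) = -0.045208
  f(a) × f(c) < 0, new interval: [0.530000, 0.660000]
Iteration 4:
  c_4 = (0.530000 + 0.660000)/2 = 0.595000
  f(c_4) = f(0.595000) = 0.028031
  f(a) × f(c) ≥ 0, new interval: [0.595000, 0.660000]

After 4 iteration(s), the approximation is c_4 = 0.595000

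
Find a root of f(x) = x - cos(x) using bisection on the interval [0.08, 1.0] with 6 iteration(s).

f(x) = x - cos(x)
Initial interval: [0.08, 1.0]

Iteration 1:
  c_1 = (0.080000 + 1.000000)/2 = 0.540000
  f(c_1) = f(0.540000) = -0.317709
  f(a) × f(c) ≥ 0, new interval: [0.540000, 1.000000]
Iteration 2:
  c_2 = (0.540000 + 1.000000)/2 = 0.770000
  f(c_2) = f(0.770000) = 0.052089
  f(a) × f(c) < 0, new interval: [0.540000, 0.770000]
Iteration 3:
  c_3 = (0.540000 + 0.770000)/2 = 0.655000
  f(c_3) = f(0.655000) = -0.138048
  f(a) × f(c) ≥ 0, new interval: [0.655000, 0.770000]
Iteration 4:
  c_4 = (0.655000 + 0.770000)/2 = 0.712500
  f(c_4) = f(0.712500) = -0.044230
  f(a) × f(c) ≥ 0, new interval: [0.712500, 0.770000]
Iteration 5:
  c_5 = (0.712500 + 0.770000)/2 = 0.741250
  f(c_5) = f(0.741250) = 0.003625
  f(a) × f(c) < 0, new interval: [0.712500, 0.741250]
Iteration 6:
  c_6 = (0.712500 + 0.741250)/2 = 0.726875
  f(c_6) = f(0.726875) = -0.020380
  f(a) × f(c) ≥ 0, new interval: [0.726875, 0.741250]

After 6 iteration(s), the approximation is c_6 = 0.726875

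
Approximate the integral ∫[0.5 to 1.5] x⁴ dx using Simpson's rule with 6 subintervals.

f(x) = x⁴
a = 0.5, b = 1.5, n = 6
h = (b - a)/n = 0.166667

Simpson's rule: (h/3)[f(x₀) + 4f(x₁) + 2f(x₂) + ... + f(xₙ)]

x_0 = 0.5000, f(x_0) = 0.062500, coefficient = 1
x_1 = 0.6667, f(x_1) = 0.197531, coefficient = 4
x_2 = 0.8333, f(x_2) = 0.482253, coefficient = 2
x_3 = 1.0000, f(x_3) = 1.000000, coefficient = 4
x_4 = 1.1667, f(x_4) = 1.852623, coefficient = 2
x_5 = 1.3333, f(x_5) = 3.160494, coefficient = 4
x_6 = 1.5000, f(x_6) = 5.062500, coefficient = 1

I ≈ (0.166667/3) × 27.226852 = 1.512603
Exact value: 1.512500
Error: 0.000103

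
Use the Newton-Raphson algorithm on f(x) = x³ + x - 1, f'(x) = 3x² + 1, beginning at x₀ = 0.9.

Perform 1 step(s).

f(x) = x³ + x - 1
f'(x) = 3x² + 1
x₀ = 0.9

Newton-Raphson formula: x_{n+1} = x_n - f(x_n)/f'(x_n)

Iteration 1:
  f(0.900000) = 0.629000
  f'(0.900000) = 3.430000
  x_1 = 0.900000 - 0.629000/3.430000 = 0.716618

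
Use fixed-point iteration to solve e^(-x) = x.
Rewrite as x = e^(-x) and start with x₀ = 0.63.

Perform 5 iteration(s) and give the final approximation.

Equation: e^(-x) = x
Fixed-point form: x = e^(-x)
x₀ = 0.63

x_1 = g(0.630000) = 0.532592
x_2 = g(0.532592) = 0.587081
x_3 = g(0.587081) = 0.555948
x_4 = g(0.555948) = 0.573529
x_5 = g(0.573529) = 0.563533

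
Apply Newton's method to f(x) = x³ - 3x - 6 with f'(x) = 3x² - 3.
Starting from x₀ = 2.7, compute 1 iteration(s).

f(x) = x³ - 3x - 6
f'(x) = 3x² - 3
x₀ = 2.7

Newton-Raphson formula: x_{n+1} = x_n - f(x_n)/f'(x_n)

Iteration 1:
  f(2.700000) = 5.583000
  f'(2.700000) = 18.870000
  x_1 = 2.700000 - 5.583000/18.870000 = 2.404134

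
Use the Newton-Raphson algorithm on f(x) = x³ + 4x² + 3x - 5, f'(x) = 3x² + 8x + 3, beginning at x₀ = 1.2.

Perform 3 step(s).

f(x) = x³ + 4x² + 3x - 5
f'(x) = 3x² + 8x + 3
x₀ = 1.2

Newton-Raphson formula: x_{n+1} = x_n - f(x_n)/f'(x_n)

Iteration 1:
  f(1.200000) = 6.088000
  f'(1.200000) = 16.920000
  x_1 = 1.200000 - 6.088000/16.920000 = 0.840189
Iteration 2:
  f(0.840189) = 0.937343
  f'(0.840189) = 11.839266
  x_2 = 0.840189 - 0.937343/11.839266 = 0.761017
Iteration 3:
  f(0.761017) = 0.040376
  f'(0.761017) = 10.825573
  x_3 = 0.761017 - 0.040376/10.825573 = 0.757287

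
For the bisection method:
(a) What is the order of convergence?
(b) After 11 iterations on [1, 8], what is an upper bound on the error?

(a) Bisection has linear (order 1) convergence; the error is halved each step.

(b) Error bound = (b-a)/2^n = (8 - 1)/2^{11}
    = 7/2^{11}

(a) 1 (linear); (b) error ≤ 3.42e-03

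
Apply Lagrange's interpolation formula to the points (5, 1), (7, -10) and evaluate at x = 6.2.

Lagrange interpolation formula:
P(x) = Σ yᵢ × Lᵢ(x)
where Lᵢ(x) = Π_{j≠i} (x - xⱼ)/(xᵢ - xⱼ)

L_0(6.2) = (6.2 - 7)/(5 - 7) = 0.400000
L_1(6.2) = (6.2 - 5)/(7 - 5) = 0.600000

P(6.2) = 1×L_0(6.2) + (-10)×L_1(6.2)
P(6.2) = -5.600000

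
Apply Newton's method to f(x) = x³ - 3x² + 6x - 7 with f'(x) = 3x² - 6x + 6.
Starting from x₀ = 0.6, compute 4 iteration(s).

f(x) = x³ - 3x² + 6x - 7
f'(x) = 3x² - 6x + 6
x₀ = 0.6

Newton-Raphson formula: x_{n+1} = x_n - f(x_n)/f'(x_n)

Iteration 1:
  f(0.600000) = -4.264000
  f'(0.600000) = 3.480000
  x_1 = 0.600000 - (-4.264000)/3.480000 = 1.825287
Iteration 2:
  f(1.825287) = 0.037965
  f'(1.825287) = 5.043298
  x_2 = 1.825287 - 0.037965/5.043298 = 1.817760
Iteration 3:
  f(1.817760) = 0.000140
  f'(1.817760) = 5.006192
  x_3 = 1.817760 - 0.000140/5.006192 = 1.817732
Iteration 4:
  f(1.817732) = 0.000000
  f'(1.817732) = 5.006055
  x_4 = 1.817732 - 0.000000/5.006055 = 1.817732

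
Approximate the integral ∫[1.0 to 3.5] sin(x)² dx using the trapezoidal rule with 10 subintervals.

f(x) = sin(x)²
a = 1.0, b = 3.5, n = 10
h = (b - a)/n = 0.250000

Trapezoidal rule: (h/2)[f(x₀) + 2f(x₁) + 2f(x₂) + ... + f(xₙ)]

x_0 = 1.0000, f(x_0) = 0.708073, coefficient = 1
x_1 = 1.2500, f(x_1) = 0.900572, coefficient = 2
x_2 = 1.5000, f(x_2) = 0.994996, coefficient = 2
x_3 = 1.7500, f(x_3) = 0.968228, coefficient = 2
x_4 = 2.0000, f(x_4) = 0.826822, coefficient = 2
x_5 = 2.2500, f(x_5) = 0.605398, coefficient = 2
x_6 = 2.5000, f(x_6) = 0.358169, coefficient = 2
x_7 = 2.7500, f(x_7) = 0.145665, coefficient = 2
x_8 = 3.0000, f(x_8) = 0.019915, coefficient = 2
x_9 = 3.2500, f(x_9) = 0.011706, coefficient = 2
x_10 = 3.5000, f(x_10) = 0.123049, coefficient = 1

I ≈ (0.250000/2) × 10.494065 = 1.311758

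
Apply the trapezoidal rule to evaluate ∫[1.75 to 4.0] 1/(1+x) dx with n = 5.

f(x) = 1/(1+x)
a = 1.75, b = 4.0, n = 5
h = (b - a)/n = 0.450000

Trapezoidal rule: (h/2)[f(x₀) + 2f(x₁) + 2f(x₂) + ... + f(xₙ)]

x_0 = 1.7500, f(x_0) = 0.363636, coefficient = 1
x_1 = 2.2000, f(x_1) = 0.312500, coefficient = 2
x_2 = 2.6500, f(x_2) = 0.273973, coefficient = 2
x_3 = 3.1000, f(x_3) = 0.243902, coefficient = 2
x_4 = 3.5500, f(x_4) = 0.219780, coefficient = 2
x_5 = 4.0000, f(x_5) = 0.200000, coefficient = 1

I ≈ (0.450000/2) × 2.663947 = 0.599388
Exact value: 0.597837
Error: 0.001551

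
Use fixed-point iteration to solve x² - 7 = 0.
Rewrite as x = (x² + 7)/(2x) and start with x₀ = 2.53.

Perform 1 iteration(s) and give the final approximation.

Equation: x² - 7 = 0
Fixed-point form: x = (x² + 7)/(2x)
x₀ = 2.53

x_1 = g(2.530000) = 2.648399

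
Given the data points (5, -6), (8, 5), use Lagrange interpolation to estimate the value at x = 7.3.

Lagrange interpolation formula:
P(x) = Σ yᵢ × Lᵢ(x)
where Lᵢ(x) = Π_{j≠i} (x - xⱼ)/(xᵢ - xⱼ)

L_0(7.3) = (7.3 - 8)/(5 - 8) = 0.233333
L_1(7.3) = (7.3 - 5)/(8 - 5) = 0.766667

P(7.3) = (-6)×L_0(7.3) + 5×L_1(7.3)
P(7.3) = 2.433333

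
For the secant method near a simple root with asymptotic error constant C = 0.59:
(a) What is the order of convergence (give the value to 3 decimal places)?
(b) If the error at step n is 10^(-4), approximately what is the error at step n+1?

(a) Secant method has superlinear convergence with order φ = (1+√5)/2 ≈ 1.618.
    This means |e_{n+1}| ≈ C|e_n|^1.618.

(b) With |e_n| = 10^(-4) and C = 0.59:
    |e_{n+1}| ≈ 0.59 × (10^(-4))^1.618 = 0.59 × 10^(-6.47)

(a) ≈ 1.618 (golden ratio); (b) |e_{n+1}| ≈ 1.989e-07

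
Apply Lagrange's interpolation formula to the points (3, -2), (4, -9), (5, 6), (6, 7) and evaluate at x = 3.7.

Lagrange interpolation formula:
P(x) = Σ yᵢ × Lᵢ(x)
where Lᵢ(x) = Π_{j≠i} (x - xⱼ)/(xᵢ - xⱼ)

L_0(3.7) = (3.7 - 4)/(3 - 4) × (3.7 - 5)/(3 - 5) × (3.7 - 6)/(3 - 6) = 0.149500
L_1(3.7) = (3.7 - 3)/(4 - 3) × (3.7 - 5)/(4 - 5) × (3.7 - 6)/(4 - 6) = 1.046500
L_2(3.7) = (3.7 - 3)/(5 - 3) × (3.7 - 4)/(5 - 4) × (3.7 - 6)/(5 - 6) = -0.241500
L_3(3.7) = (3.7 - 3)/(6 - 3) × (3.7 - 4)/(6 - 4) × (3.7 - 5)/(6 - 5) = 0.045500

P(3.7) = (-2)×L_0(3.7) + (-9)×L_1(3.7) + 6×L_2(3.7) + 7×L_3(3.7)
P(3.7) = -10.848000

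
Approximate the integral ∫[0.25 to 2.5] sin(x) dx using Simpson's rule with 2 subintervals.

f(x) = sin(x)
a = 0.25, b = 2.5, n = 2
h = (b - a)/n = 1.125000

Simpson's rule: (h/3)[f(x₀) + 4f(x₁) + 2f(x₂) + ... + f(xₙ)]

x_0 = 0.2500, f(x_0) = 0.247404, coefficient = 1
x_1 = 1.3750, f(x_1) = 0.980893, coefficient = 4
x_2 = 2.5000, f(x_2) = 0.598472, coefficient = 1

I ≈ (1.125000/3) × 4.769448 = 1.788543
Exact value: 1.770056
Error: 0.018487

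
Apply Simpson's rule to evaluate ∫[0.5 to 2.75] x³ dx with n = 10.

f(x) = x³
a = 0.5, b = 2.75, n = 10
h = (b - a)/n = 0.225000

Simpson's rule: (h/3)[f(x₀) + 4f(x₁) + 2f(x₂) + ... + f(xₙ)]

x_0 = 0.5000, f(x_0) = 0.125000, coefficient = 1
x_1 = 0.7250, f(x_1) = 0.381078, coefficient = 4
x_2 = 0.9500, f(x_2) = 0.857375, coefficient = 2
x_3 = 1.1750, f(x_3) = 1.622234, coefficient = 4
x_4 = 1.4000, f(x_4) = 2.744000, coefficient = 2
x_5 = 1.6250, f(x_5) = 4.291016, coefficient = 4
x_6 = 1.8500, f(x_6) = 6.331625, coefficient = 2
x_7 = 2.0750, f(x_7) = 8.934172, coefficient = 4
x_8 = 2.3000, f(x_8) = 12.167000, coefficient = 2
x_9 = 2.5250, f(x_9) = 16.098453, coefficient = 4
x_10 = 2.7500, f(x_10) = 20.796875, coefficient = 1

I ≈ (0.225000/3) × 190.429688 = 14.282227
Exact value: 14.282227
Error: 0.000000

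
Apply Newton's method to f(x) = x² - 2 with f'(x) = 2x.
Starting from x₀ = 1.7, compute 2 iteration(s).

f(x) = x² - 2
f'(x) = 2x
x₀ = 1.7

Newton-Raphson formula: x_{n+1} = x_n - f(x_n)/f'(x_n)

Iteration 1:
  f(1.700000) = 0.890000
  f'(1.700000) = 3.400000
  x_1 = 1.700000 - 0.890000/3.400000 = 1.438235
Iteration 2:
  f(1.438235) = 0.068521
  f'(1.438235) = 2.876471
  x_2 = 1.438235 - 0.068521/2.876471 = 1.414414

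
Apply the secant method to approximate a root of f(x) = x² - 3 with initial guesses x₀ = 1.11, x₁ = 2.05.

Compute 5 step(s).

f(x) = x² - 3
x₀ = 1.11, x₁ = 2.05

Secant formula: x_{n+1} = x_n - f(x_n)(x_n - x_{n-1})/(f(x_n) - f(x_{n-1}))

Iteration 1:
  f(1.110000) = -1.767900
  f(2.050000) = 1.202500
  x_2 = 2.050000 - 1.202500×(2.050000 - 1.110000)/(1.202500 - (-1.767900))
       = 1.669462
Iteration 2:
  f(2.050000) = 1.202500
  f(1.669462) = -0.212897
  x_3 = 1.669462 - (-0.212897)×(1.669462 - 2.050000)/(-0.212897 - 1.202500)
       = 1.726701
Iteration 3:
  f(1.669462) = -0.212897
  f(1.726701) = -0.018505
  x_4 = 1.726701 - (-0.018505)×(1.726701 - 1.669462)/(-0.018505 - (-0.212897))
       = 1.732149
Iteration 4:
  f(1.726701) = -0.018505
  f(1.732149) = 0.000342
  x_5 = 1.732149 - 0.000342×(1.732149 - 1.726701)/(0.000342 - (-0.018505))
       = 1.732051
Iteration 5:
  f(1.732149) = 0.000342
  f(1.732051) = -0.000001
  x_6 = 1.732051 - (-0.000001)×(1.732051 - 1.732149)/(-0.000001 - 0.000342)
       = 1.732051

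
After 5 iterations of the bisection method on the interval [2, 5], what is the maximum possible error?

Bisection error bound: |error| ≤ (b-a)/2^n
|error| ≤ (5 - 2)/2^5 = 3/2^5
|error| ≤ 0.0937500000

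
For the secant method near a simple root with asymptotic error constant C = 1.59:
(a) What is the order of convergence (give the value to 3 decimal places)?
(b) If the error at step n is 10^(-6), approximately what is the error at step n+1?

(a) Secant method has superlinear convergence with order φ = (1+√5)/2 ≈ 1.618.
    This means |e_{n+1}| ≈ C|e_n|^1.618.

(b) With |e_n| = 10^(-6) and C = 1.59:
    |e_{n+1}| ≈ 1.59 × (10^(-6))^1.618 = 1.59 × 10^(-9.71)

(a) ≈ 1.618 (golden ratio); (b) |e_{n+1}| ≈ 3.113e-10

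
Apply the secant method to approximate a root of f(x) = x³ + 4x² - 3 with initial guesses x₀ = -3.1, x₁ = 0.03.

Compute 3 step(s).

f(x) = x³ + 4x² - 3
x₀ = -3.1, x₁ = 0.03

Secant formula: x_{n+1} = x_n - f(x_n)(x_n - x_{n-1})/(f(x_n) - f(x_{n-1}))

Iteration 1:
  f(-3.100000) = 5.649000
  f(0.030000) = -2.996373
  x_2 = 0.030000 - (-2.996373)×(0.030000 - (-3.100000))/(-2.996373 - 5.649000)
       = -1.054817
Iteration 2:
  f(0.030000) = -2.996373
  f(-1.054817) = 0.276925
  x_3 = -1.054817 - 0.276925×(-1.054817 - 0.030000)/(0.276925 - (-2.996373))
       = -0.963040
Iteration 3:
  f(-1.054817) = 0.276925
  f(-0.963040) = -0.183383
  x_4 = -0.963040 - (-0.183383)×(-0.963040 - (-1.054817))/(-0.183383 - 0.276925)
       = -0.999603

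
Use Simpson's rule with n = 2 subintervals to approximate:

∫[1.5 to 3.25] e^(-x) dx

f(x) = e^(-x)
a = 1.5, b = 3.25, n = 2
h = (b - a)/n = 0.875000

Simpson's rule: (h/3)[f(x₀) + 4f(x₁) + 2f(x₂) + ... + f(xₙ)]

x_0 = 1.5000, f(x_0) = 0.223130, coefficient = 1
x_1 = 2.3750, f(x_1) = 0.093014, coefficient = 4
x_2 = 3.2500, f(x_2) = 0.038774, coefficient = 1

I ≈ (0.875000/3) × 0.633962 = 0.184906
Exact value: 0.184356
Error: 0.000550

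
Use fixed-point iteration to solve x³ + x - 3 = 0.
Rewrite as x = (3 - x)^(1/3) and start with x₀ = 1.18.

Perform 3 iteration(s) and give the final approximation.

Equation: x³ + x - 3 = 0
Fixed-point form: x = (3 - x)^(1/3)
x₀ = 1.18

x_1 = g(1.180000) = 1.220929
x_2 = g(1.220929) = 1.211707
x_3 = g(1.211707) = 1.213797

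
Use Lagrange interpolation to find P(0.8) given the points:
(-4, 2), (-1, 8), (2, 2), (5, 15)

Lagrange interpolation formula:
P(x) = Σ yᵢ × Lᵢ(x)
where Lᵢ(x) = Π_{j≠i} (x - xⱼ)/(xᵢ - xⱼ)

L_0(0.8) = (0.8 - (-1))/(-4 - (-1)) × (0.8 - 2)/(-4 - 2) × (0.8 - 5)/(-4 - 5) = -0.056000
L_1(0.8) = (0.8 - (-4))/(-1 - (-4)) × (0.8 - 2)/(-1 - 2) × (0.8 - 5)/(-1 - 5) = 0.448000
L_2(0.8) = (0.8 - (-4))/(2 - (-4)) × (0.8 - (-1))/(2 - (-1)) × (0.8 - 5)/(2 - 5) = 0.672000
L_3(0.8) = (0.8 - (-4))/(5 - (-4)) × (0.8 - (-1))/(5 - (-1)) × (0.8 - 2)/(5 - 2) = -0.064000

P(0.8) = 2×L_0(0.8) + 8×L_1(0.8) + 2×L_2(0.8) + 15×L_3(0.8)
P(0.8) = 3.856000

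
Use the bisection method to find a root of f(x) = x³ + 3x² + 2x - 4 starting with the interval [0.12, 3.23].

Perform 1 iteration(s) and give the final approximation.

f(x) = x³ + 3x² + 2x - 4
Initial interval: [0.12, 3.23]

Iteration 1:
  c_1 = (0.120000 + 3.230000)/2 = 1.675000
  f(c_1) = f(1.675000) = 12.466297
  f(a) × f(c) < 0, new interval: [0.120000, 1.675000]

After 1 iteration(s), the approximation is c_1 = 1.675000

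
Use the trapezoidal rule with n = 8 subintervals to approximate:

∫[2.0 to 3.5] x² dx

f(x) = x²
a = 2.0, b = 3.5, n = 8
h = (b - a)/n = 0.187500

Trapezoidal rule: (h/2)[f(x₀) + 2f(x₁) + 2f(x₂) + ... + f(xₙ)]

x_0 = 2.0000, f(x_0) = 4.000000, coefficient = 1
x_1 = 2.1875, f(x_1) = 4.785156, coefficient = 2
x_2 = 2.3750, f(x_2) = 5.640625, coefficient = 2
x_3 = 2.5625, f(x_3) = 6.566406, coefficient = 2
x_4 = 2.7500, f(x_4) = 7.562500, coefficient = 2
x_5 = 2.9375, f(x_5) = 8.628906, coefficient = 2
x_6 = 3.1250, f(x_6) = 9.765625, coefficient = 2
x_7 = 3.3125, f(x_7) = 10.972656, coefficient = 2
x_8 = 3.5000, f(x_8) = 12.250000, coefficient = 1

I ≈ (0.187500/2) × 124.093750 = 11.633789
Exact value: 11.625000
Error: 0.008789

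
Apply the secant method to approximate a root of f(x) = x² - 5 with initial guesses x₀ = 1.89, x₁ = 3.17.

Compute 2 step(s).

f(x) = x² - 5
x₀ = 1.89, x₁ = 3.17

Secant formula: x_{n+1} = x_n - f(x_n)(x_n - x_{n-1})/(f(x_n) - f(x_{n-1}))

Iteration 1:
  f(1.890000) = -1.427900
  f(3.170000) = 5.048900
  x_2 = 3.170000 - 5.048900×(3.170000 - 1.890000)/(5.048900 - (-1.427900))
       = 2.172194
Iteration 2:
  f(3.170000) = 5.048900
  f(2.172194) = -0.281575
  x_3 = 2.172194 - (-0.281575)×(2.172194 - 3.170000)/(-0.281575 - 5.048900)
       = 2.224901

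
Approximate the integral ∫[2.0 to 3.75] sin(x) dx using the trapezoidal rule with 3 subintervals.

f(x) = sin(x)
a = 2.0, b = 3.75, n = 3
h = (b - a)/n = 0.583333

Trapezoidal rule: (h/2)[f(x₀) + 2f(x₁) + 2f(x₂) + ... + f(xₙ)]

x_0 = 2.0000, f(x_0) = 0.909297, coefficient = 1
x_1 = 2.5833, f(x_1) = 0.529711, coefficient = 2
x_2 = 3.1667, f(x_2) = -0.025071, coefficient = 2
x_3 = 3.7500, f(x_3) = -0.571561, coefficient = 1

I ≈ (0.583333/2) × 1.347015 = 0.392879
Exact value: 0.404413
Error: 0.011533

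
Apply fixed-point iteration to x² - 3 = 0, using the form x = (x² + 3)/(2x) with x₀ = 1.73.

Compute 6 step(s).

Equation: x² - 3 = 0
Fixed-point form: x = (x² + 3)/(2x)
x₀ = 1.73

x_1 = g(1.730000) = 1.732052
x_2 = g(1.732052) = 1.732051
x_3 = g(1.732051) = 1.732051
x_4 = g(1.732051) = 1.732051
x_5 = g(1.732051) = 1.732051
x_6 = g(1.732051) = 1.732051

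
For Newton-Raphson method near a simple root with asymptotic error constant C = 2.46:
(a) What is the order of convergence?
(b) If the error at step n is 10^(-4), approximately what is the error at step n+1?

(a) Newton-Raphson has quadratic (order 2) convergence near simple roots.
    This means |e_{n+1}| ≈ C|e_n|².

(b) With |e_n| = 10^(-4) and C = 2.46:
    |e_{n+1}| ≈ 2.46 × (10^(-4))² = 2.46 × 10^(-8)

(a) 2 (quadratic); (b) |e_{n+1}| ≈ 2.460e-08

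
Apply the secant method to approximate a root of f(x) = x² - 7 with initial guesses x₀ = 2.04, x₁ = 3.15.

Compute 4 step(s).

f(x) = x² - 7
x₀ = 2.04, x₁ = 3.15

Secant formula: x_{n+1} = x_n - f(x_n)(x_n - x_{n-1})/(f(x_n) - f(x_{n-1}))

Iteration 1:
  f(2.040000) = -2.838400
  f(3.150000) = 2.922500
  x_2 = 3.150000 - 2.922500×(3.150000 - 2.040000)/(2.922500 - (-2.838400))
       = 2.586898
Iteration 2:
  f(3.150000) = 2.922500
  f(2.586898) = -0.307959
  x_3 = 2.586898 - (-0.307959)×(2.586898 - 3.150000)/(-0.307959 - 2.922500)
       = 2.640578
Iteration 3:
  f(2.586898) = -0.307959
  f(2.640578) = -0.027346
  x_4 = 2.640578 - (-0.027346)×(2.640578 - 2.586898)/(-0.027346 - (-0.307959))
       = 2.645810
Iteration 4:
  f(2.640578) = -0.027346
  f(2.645810) = 0.000308
  x_5 = 2.645810 - 0.000308×(2.645810 - 2.640578)/(0.000308 - (-0.027346))
       = 2.645751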